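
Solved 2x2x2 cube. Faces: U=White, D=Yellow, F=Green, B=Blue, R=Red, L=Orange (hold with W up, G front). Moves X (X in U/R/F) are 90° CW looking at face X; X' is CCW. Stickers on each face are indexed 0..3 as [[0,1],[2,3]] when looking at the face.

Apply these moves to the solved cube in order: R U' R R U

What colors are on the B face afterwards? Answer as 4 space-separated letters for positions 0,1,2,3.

After move 1 (R): R=RRRR U=WGWG F=GYGY D=YBYB B=WBWB
After move 2 (U'): U=GGWW F=OOGY R=GYRR B=RRWB L=WBOO
After move 3 (R): R=RGRY U=GOWY F=OBGB D=YWYR B=WRGB
After move 4 (R): R=RRYG U=GBWB F=OWGR D=YGYW B=YROB
After move 5 (U): U=WGBB F=RRGR R=YRYG B=WBOB L=OWOO
Query: B face = WBOB

Answer: W B O B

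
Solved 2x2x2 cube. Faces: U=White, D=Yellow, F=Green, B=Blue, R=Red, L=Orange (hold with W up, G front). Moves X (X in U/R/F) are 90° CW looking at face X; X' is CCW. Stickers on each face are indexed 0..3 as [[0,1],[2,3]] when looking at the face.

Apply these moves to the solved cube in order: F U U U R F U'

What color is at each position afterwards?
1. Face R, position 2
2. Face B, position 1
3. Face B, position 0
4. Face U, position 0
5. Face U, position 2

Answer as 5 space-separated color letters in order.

After move 1 (F): F=GGGG U=WWOO R=WRWR D=RRYY L=OYOY
After move 2 (U): U=OWOW F=WRGG R=BBWR B=OYBB L=GGOY
After move 3 (U): U=OOWW F=BBGG R=OYWR B=GGBB L=WROY
After move 4 (U): U=WOWO F=OYGG R=GGWR B=WRBB L=BBOY
After move 5 (R): R=WGRG U=WYWG F=ORGY D=RBYW B=OROB
After move 6 (F): F=GOYR U=WYYB R=WGGG D=RWYW L=BROB
After move 7 (U'): U=YBWY F=BRYR R=GOGG B=WGOB L=OROB
Query 1: R[2] = G
Query 2: B[1] = G
Query 3: B[0] = W
Query 4: U[0] = Y
Query 5: U[2] = W

Answer: G G W Y W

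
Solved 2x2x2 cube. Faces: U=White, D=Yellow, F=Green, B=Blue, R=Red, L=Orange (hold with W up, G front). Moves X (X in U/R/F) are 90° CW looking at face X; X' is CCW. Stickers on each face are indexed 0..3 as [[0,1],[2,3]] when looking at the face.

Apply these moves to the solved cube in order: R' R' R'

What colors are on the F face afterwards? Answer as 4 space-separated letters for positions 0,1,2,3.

After move 1 (R'): R=RRRR U=WBWB F=GWGW D=YGYG B=YBYB
After move 2 (R'): R=RRRR U=WYWY F=GBGB D=YWYW B=GBGB
After move 3 (R'): R=RRRR U=WGWG F=GYGY D=YBYB B=WBWB
Query: F face = GYGY

Answer: G Y G Y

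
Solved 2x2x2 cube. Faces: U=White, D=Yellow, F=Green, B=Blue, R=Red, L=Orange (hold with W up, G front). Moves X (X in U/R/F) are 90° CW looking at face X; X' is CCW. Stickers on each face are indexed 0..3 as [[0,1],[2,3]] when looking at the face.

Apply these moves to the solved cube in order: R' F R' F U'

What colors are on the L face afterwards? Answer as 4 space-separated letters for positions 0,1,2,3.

After move 1 (R'): R=RRRR U=WBWB F=GWGW D=YGYG B=YBYB
After move 2 (F): F=GGWW U=WBOO R=WRBR D=RRYG L=OYOG
After move 3 (R'): R=RRWB U=WYOY F=GBWO D=RGYW B=GBRB
After move 4 (F): F=WGOB U=WYGY R=ORYB D=WRYW L=OROG
After move 5 (U'): U=YYWG F=OROB R=WGYB B=ORRB L=GBOG
Query: L face = GBOG

Answer: G B O G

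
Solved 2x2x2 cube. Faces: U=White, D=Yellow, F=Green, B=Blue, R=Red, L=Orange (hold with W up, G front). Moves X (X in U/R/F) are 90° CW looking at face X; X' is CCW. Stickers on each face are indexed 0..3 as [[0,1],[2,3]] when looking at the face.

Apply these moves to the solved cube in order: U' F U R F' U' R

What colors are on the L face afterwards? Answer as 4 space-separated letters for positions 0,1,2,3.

After move 1 (U'): U=WWWW F=OOGG R=GGRR B=RRBB L=BBOO
After move 2 (F): F=GOGO U=WWOB R=WGWR D=RGYY L=BYOY
After move 3 (U): U=OWBW F=WGGO R=RRWR B=BYBB L=GOOY
After move 4 (R): R=WRRR U=OGBO F=WGGY D=RBYB B=WYWB
After move 5 (F'): F=GYWG U=OGWR R=BRRR D=OYYB L=GOOB
After move 6 (U'): U=GROW F=GOWG R=GYRR B=BRWB L=WYOB
After move 7 (R): R=RGRY U=GOOG F=GYWB D=OWYB B=WRRB
Query: L face = WYOB

Answer: W Y O B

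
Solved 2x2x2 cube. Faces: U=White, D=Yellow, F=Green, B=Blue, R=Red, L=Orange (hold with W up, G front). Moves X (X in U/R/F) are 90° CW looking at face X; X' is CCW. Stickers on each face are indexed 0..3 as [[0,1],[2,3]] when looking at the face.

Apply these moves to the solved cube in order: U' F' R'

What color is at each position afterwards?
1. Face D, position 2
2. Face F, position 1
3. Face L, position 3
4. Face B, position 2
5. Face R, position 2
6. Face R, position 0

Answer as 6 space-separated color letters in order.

After move 1 (U'): U=WWWW F=OOGG R=GGRR B=RRBB L=BBOO
After move 2 (F'): F=OGOG U=WWGR R=YGYR D=BOYY L=BWOW
After move 3 (R'): R=GRYY U=WBGR F=OWOR D=BGYG B=YROB
Query 1: D[2] = Y
Query 2: F[1] = W
Query 3: L[3] = W
Query 4: B[2] = O
Query 5: R[2] = Y
Query 6: R[0] = G

Answer: Y W W O Y G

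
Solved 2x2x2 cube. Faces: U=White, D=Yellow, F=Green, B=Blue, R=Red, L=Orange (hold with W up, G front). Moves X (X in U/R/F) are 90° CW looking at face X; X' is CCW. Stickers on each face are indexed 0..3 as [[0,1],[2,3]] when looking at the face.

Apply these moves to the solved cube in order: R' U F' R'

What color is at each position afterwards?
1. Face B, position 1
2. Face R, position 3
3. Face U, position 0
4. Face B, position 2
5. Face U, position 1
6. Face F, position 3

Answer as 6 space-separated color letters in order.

After move 1 (R'): R=RRRR U=WBWB F=GWGW D=YGYG B=YBYB
After move 2 (U): U=WWBB F=RRGW R=YBRR B=OOYB L=GWOO
After move 3 (F'): F=RWRG U=WWYR R=GBYR D=WOYG L=GBOB
After move 4 (R'): R=BRGY U=WYYO F=RWRR D=WWYG B=GOOB
Query 1: B[1] = O
Query 2: R[3] = Y
Query 3: U[0] = W
Query 4: B[2] = O
Query 5: U[1] = Y
Query 6: F[3] = R

Answer: O Y W O Y R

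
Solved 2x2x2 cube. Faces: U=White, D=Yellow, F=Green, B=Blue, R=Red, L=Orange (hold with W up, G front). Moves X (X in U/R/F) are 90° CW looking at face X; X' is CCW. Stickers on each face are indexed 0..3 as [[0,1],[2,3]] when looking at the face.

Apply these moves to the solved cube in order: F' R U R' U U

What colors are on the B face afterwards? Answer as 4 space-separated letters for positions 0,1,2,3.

Answer: Y W B B

Derivation:
After move 1 (F'): F=GGGG U=WWRR R=YRYR D=OOYY L=OWOW
After move 2 (R): R=YYRR U=WGRG F=GOGY D=OBYB B=RBWB
After move 3 (U): U=RWGG F=YYGY R=RBRR B=OWWB L=GOOW
After move 4 (R'): R=BRRR U=RWGO F=YWGG D=OYYY B=BWBB
After move 5 (U): U=GROW F=BRGG R=BWRR B=GOBB L=YWOW
After move 6 (U): U=OGWR F=BWGG R=GORR B=YWBB L=BROW
Query: B face = YWBB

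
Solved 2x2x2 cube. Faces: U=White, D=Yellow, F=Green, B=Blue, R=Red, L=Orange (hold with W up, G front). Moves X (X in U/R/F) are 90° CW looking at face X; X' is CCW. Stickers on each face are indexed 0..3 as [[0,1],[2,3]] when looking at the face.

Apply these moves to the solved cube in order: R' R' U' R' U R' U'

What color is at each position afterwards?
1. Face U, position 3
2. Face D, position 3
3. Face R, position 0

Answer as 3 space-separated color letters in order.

Answer: R W B

Derivation:
After move 1 (R'): R=RRRR U=WBWB F=GWGW D=YGYG B=YBYB
After move 2 (R'): R=RRRR U=WYWY F=GBGB D=YWYW B=GBGB
After move 3 (U'): U=YYWW F=OOGB R=GBRR B=RRGB L=GBOO
After move 4 (R'): R=BRGR U=YGWR F=OYGW D=YOYB B=WRWB
After move 5 (U): U=WYRG F=BRGW R=WRGR B=GBWB L=OYOO
After move 6 (R'): R=RRWG U=WWRG F=BYGG D=YRYW B=BBOB
After move 7 (U'): U=WGWR F=OYGG R=BYWG B=RROB L=BBOO
Query 1: U[3] = R
Query 2: D[3] = W
Query 3: R[0] = B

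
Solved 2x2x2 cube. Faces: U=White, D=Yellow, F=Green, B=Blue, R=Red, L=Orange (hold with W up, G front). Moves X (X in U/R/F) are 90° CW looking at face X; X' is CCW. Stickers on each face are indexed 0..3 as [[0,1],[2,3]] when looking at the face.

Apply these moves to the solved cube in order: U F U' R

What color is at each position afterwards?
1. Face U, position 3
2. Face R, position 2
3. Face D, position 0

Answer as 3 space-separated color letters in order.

Answer: R R R

Derivation:
After move 1 (U): U=WWWW F=RRGG R=BBRR B=OOBB L=GGOO
After move 2 (F): F=GRGR U=WWOG R=WBWR D=RBYY L=GYOY
After move 3 (U'): U=WGWO F=GYGR R=GRWR B=WBBB L=OOOY
After move 4 (R): R=WGRR U=WYWR F=GBGY D=RBYW B=OBGB
Query 1: U[3] = R
Query 2: R[2] = R
Query 3: D[0] = R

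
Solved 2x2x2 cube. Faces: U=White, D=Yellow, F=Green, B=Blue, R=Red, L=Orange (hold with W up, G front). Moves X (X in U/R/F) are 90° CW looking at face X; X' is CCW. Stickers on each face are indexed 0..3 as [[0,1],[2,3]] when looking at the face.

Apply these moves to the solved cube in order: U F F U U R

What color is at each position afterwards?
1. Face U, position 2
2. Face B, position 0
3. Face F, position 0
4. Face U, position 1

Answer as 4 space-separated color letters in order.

After move 1 (U): U=WWWW F=RRGG R=BBRR B=OOBB L=GGOO
After move 2 (F): F=GRGR U=WWOG R=WBWR D=RBYY L=GYOY
After move 3 (F): F=GGRR U=WWYY R=OBGR D=WWYY L=GROB
After move 4 (U): U=YWYW F=OBRR R=OOGR B=GRBB L=GGOB
After move 5 (U): U=YYWW F=OORR R=GRGR B=GGBB L=OBOB
After move 6 (R): R=GGRR U=YOWR F=OWRY D=WBYG B=WGYB
Query 1: U[2] = W
Query 2: B[0] = W
Query 3: F[0] = O
Query 4: U[1] = O

Answer: W W O O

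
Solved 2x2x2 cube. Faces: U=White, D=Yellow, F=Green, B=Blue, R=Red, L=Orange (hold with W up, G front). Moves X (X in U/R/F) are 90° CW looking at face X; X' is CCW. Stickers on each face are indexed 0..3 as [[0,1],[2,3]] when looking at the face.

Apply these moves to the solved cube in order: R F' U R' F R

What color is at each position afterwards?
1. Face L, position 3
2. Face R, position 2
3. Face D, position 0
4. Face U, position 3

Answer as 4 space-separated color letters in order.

After move 1 (R): R=RRRR U=WGWG F=GYGY D=YBYB B=WBWB
After move 2 (F'): F=YYGG U=WGRR R=BRYR D=OOYB L=OGOW
After move 3 (U): U=RWRG F=BRGG R=WBYR B=OGWB L=YYOW
After move 4 (R'): R=BRWY U=RWRO F=BWGG D=ORYG B=BGOB
After move 5 (F): F=GBGW U=RWWY R=RROY D=WBYG L=YOOR
After move 6 (R): R=ORYR U=RBWW F=GBGG D=WOYB B=YGWB
Query 1: L[3] = R
Query 2: R[2] = Y
Query 3: D[0] = W
Query 4: U[3] = W

Answer: R Y W W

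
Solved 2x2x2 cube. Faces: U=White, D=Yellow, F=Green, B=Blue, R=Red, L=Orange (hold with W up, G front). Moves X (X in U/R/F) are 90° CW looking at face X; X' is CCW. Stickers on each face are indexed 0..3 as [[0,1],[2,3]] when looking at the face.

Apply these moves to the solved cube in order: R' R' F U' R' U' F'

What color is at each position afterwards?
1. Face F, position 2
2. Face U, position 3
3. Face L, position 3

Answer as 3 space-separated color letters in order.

Answer: G G Y

Derivation:
After move 1 (R'): R=RRRR U=WBWB F=GWGW D=YGYG B=YBYB
After move 2 (R'): R=RRRR U=WYWY F=GBGB D=YWYW B=GBGB
After move 3 (F): F=GGBB U=WYOO R=WRYR D=RRYW L=OYOW
After move 4 (U'): U=YOWO F=OYBB R=GGYR B=WRGB L=GBOW
After move 5 (R'): R=GRGY U=YGWW F=OOBO D=RYYB B=WRRB
After move 6 (U'): U=GWYW F=GBBO R=OOGY B=GRRB L=WROW
After move 7 (F'): F=BOGB U=GWOG R=YORY D=RWYB L=WWOY
Query 1: F[2] = G
Query 2: U[3] = G
Query 3: L[3] = Y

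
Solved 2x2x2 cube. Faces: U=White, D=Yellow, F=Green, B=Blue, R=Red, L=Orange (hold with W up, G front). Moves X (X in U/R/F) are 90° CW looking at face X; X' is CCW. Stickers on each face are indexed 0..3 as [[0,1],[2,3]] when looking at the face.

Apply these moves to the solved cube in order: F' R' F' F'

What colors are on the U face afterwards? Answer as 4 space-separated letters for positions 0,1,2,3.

After move 1 (F'): F=GGGG U=WWRR R=YRYR D=OOYY L=OWOW
After move 2 (R'): R=RRYY U=WBRB F=GWGR D=OGYG B=YBOB
After move 3 (F'): F=WRGG U=WBRY R=GROY D=WWYG L=OBOR
After move 4 (F'): F=RGWG U=WBGO R=WRWY D=BRYG L=OYOR
Query: U face = WBGO

Answer: W B G O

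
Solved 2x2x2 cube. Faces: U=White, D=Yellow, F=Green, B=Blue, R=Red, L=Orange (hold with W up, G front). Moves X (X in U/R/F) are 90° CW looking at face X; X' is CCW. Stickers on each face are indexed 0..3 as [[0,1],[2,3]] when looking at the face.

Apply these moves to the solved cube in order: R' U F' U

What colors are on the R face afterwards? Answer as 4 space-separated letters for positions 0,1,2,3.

After move 1 (R'): R=RRRR U=WBWB F=GWGW D=YGYG B=YBYB
After move 2 (U): U=WWBB F=RRGW R=YBRR B=OOYB L=GWOO
After move 3 (F'): F=RWRG U=WWYR R=GBYR D=WOYG L=GBOB
After move 4 (U): U=YWRW F=GBRG R=OOYR B=GBYB L=RWOB
Query: R face = OOYR

Answer: O O Y R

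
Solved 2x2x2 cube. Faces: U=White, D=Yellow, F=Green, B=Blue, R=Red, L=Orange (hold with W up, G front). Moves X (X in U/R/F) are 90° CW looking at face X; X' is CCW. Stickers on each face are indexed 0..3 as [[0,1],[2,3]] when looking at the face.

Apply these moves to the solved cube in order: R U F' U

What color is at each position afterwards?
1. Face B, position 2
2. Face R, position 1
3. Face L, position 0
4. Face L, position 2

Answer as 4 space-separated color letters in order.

After move 1 (R): R=RRRR U=WGWG F=GYGY D=YBYB B=WBWB
After move 2 (U): U=WWGG F=RRGY R=WBRR B=OOWB L=GYOO
After move 3 (F'): F=RYRG U=WWWR R=BBYR D=YOYB L=GGOG
After move 4 (U): U=WWRW F=BBRG R=OOYR B=GGWB L=RYOG
Query 1: B[2] = W
Query 2: R[1] = O
Query 3: L[0] = R
Query 4: L[2] = O

Answer: W O R O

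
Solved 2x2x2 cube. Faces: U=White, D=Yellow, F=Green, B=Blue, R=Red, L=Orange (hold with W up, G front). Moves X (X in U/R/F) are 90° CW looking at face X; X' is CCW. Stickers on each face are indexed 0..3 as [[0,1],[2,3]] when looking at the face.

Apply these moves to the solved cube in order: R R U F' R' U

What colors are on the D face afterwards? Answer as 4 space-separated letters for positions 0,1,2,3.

After move 1 (R): R=RRRR U=WGWG F=GYGY D=YBYB B=WBWB
After move 2 (R): R=RRRR U=WYWY F=GBGB D=YWYW B=GBGB
After move 3 (U): U=WWYY F=RRGB R=GBRR B=OOGB L=GBOO
After move 4 (F'): F=RBRG U=WWGR R=WBYR D=BOYW L=GYOY
After move 5 (R'): R=BRWY U=WGGO F=RWRR D=BBYG B=WOOB
After move 6 (U): U=GWOG F=BRRR R=WOWY B=GYOB L=RWOY
Query: D face = BBYG

Answer: B B Y G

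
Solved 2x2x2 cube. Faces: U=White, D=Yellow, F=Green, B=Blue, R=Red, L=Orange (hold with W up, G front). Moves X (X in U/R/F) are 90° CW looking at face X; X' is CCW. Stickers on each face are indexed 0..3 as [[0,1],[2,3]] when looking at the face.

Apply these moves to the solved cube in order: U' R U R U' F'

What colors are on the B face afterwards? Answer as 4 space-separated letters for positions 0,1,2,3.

After move 1 (U'): U=WWWW F=OOGG R=GGRR B=RRBB L=BBOO
After move 2 (R): R=RGRG U=WOWG F=OYGY D=YBYR B=WRWB
After move 3 (U): U=WWGO F=RGGY R=WRRG B=BBWB L=OYOO
After move 4 (R): R=RWGR U=WGGY F=RBGR D=YWYB B=OBWB
After move 5 (U'): U=GYWG F=OYGR R=RBGR B=RWWB L=OBOO
After move 6 (F'): F=YROG U=GYRG R=WBYR D=BOYB L=OGOW
Query: B face = RWWB

Answer: R W W B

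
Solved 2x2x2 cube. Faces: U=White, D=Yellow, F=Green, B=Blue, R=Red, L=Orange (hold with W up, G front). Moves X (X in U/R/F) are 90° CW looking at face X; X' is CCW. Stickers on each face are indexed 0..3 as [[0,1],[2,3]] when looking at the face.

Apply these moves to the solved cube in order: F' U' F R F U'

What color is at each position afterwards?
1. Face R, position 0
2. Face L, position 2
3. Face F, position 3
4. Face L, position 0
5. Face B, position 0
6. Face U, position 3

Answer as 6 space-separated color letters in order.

Answer: G O G B W O

Derivation:
After move 1 (F'): F=GGGG U=WWRR R=YRYR D=OOYY L=OWOW
After move 2 (U'): U=WRWR F=OWGG R=GGYR B=YRBB L=BBOW
After move 3 (F): F=GOGW U=WRWB R=WGRR D=YGYY L=BOOO
After move 4 (R): R=RWRG U=WOWW F=GGGY D=YBYY B=BRRB
After move 5 (F): F=GGYG U=WOOO R=WWWG D=RRYY L=BYOB
After move 6 (U'): U=OOWO F=BYYG R=GGWG B=WWRB L=BROB
Query 1: R[0] = G
Query 2: L[2] = O
Query 3: F[3] = G
Query 4: L[0] = B
Query 5: B[0] = W
Query 6: U[3] = O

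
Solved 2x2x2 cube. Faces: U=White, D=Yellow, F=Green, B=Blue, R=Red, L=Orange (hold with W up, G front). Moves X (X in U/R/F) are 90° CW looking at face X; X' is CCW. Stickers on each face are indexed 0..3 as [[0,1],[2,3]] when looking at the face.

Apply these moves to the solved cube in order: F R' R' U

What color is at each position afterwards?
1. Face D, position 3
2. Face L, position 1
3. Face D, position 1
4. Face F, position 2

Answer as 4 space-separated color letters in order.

After move 1 (F): F=GGGG U=WWOO R=WRWR D=RRYY L=OYOY
After move 2 (R'): R=RRWW U=WBOB F=GWGO D=RGYG B=YBRB
After move 3 (R'): R=RWRW U=WROY F=GBGB D=RWYO B=GBGB
After move 4 (U): U=OWYR F=RWGB R=GBRW B=OYGB L=GBOY
Query 1: D[3] = O
Query 2: L[1] = B
Query 3: D[1] = W
Query 4: F[2] = G

Answer: O B W G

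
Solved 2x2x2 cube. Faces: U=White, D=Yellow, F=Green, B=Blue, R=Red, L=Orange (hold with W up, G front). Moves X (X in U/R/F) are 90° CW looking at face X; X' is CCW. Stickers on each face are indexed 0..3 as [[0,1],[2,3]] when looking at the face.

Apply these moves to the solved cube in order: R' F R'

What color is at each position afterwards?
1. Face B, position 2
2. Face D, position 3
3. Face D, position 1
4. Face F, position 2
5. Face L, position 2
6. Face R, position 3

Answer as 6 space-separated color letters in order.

After move 1 (R'): R=RRRR U=WBWB F=GWGW D=YGYG B=YBYB
After move 2 (F): F=GGWW U=WBOO R=WRBR D=RRYG L=OYOG
After move 3 (R'): R=RRWB U=WYOY F=GBWO D=RGYW B=GBRB
Query 1: B[2] = R
Query 2: D[3] = W
Query 3: D[1] = G
Query 4: F[2] = W
Query 5: L[2] = O
Query 6: R[3] = B

Answer: R W G W O B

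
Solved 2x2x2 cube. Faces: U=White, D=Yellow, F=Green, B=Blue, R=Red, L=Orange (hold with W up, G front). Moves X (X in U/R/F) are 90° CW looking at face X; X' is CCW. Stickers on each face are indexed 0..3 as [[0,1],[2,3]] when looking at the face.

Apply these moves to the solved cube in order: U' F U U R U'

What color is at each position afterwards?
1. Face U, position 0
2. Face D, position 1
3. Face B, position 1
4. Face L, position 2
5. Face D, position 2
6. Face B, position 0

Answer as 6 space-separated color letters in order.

Answer: R B B O Y W

Derivation:
After move 1 (U'): U=WWWW F=OOGG R=GGRR B=RRBB L=BBOO
After move 2 (F): F=GOGO U=WWOB R=WGWR D=RGYY L=BYOY
After move 3 (U): U=OWBW F=WGGO R=RRWR B=BYBB L=GOOY
After move 4 (U): U=BOWW F=RRGO R=BYWR B=GOBB L=WGOY
After move 5 (R): R=WBRY U=BRWO F=RGGY D=RBYG B=WOOB
After move 6 (U'): U=ROBW F=WGGY R=RGRY B=WBOB L=WOOY
Query 1: U[0] = R
Query 2: D[1] = B
Query 3: B[1] = B
Query 4: L[2] = O
Query 5: D[2] = Y
Query 6: B[0] = W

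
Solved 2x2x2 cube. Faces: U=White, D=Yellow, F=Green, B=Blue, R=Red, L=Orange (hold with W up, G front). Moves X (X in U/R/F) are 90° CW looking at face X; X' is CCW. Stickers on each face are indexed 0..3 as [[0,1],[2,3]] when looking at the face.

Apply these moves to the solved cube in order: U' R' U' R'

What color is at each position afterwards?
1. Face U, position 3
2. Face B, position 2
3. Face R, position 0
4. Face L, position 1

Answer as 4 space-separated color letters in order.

Answer: G O W R

Derivation:
After move 1 (U'): U=WWWW F=OOGG R=GGRR B=RRBB L=BBOO
After move 2 (R'): R=GRGR U=WBWR F=OWGW D=YOYG B=YRYB
After move 3 (U'): U=BRWW F=BBGW R=OWGR B=GRYB L=YROO
After move 4 (R'): R=WROG U=BYWG F=BRGW D=YBYW B=GROB
Query 1: U[3] = G
Query 2: B[2] = O
Query 3: R[0] = W
Query 4: L[1] = R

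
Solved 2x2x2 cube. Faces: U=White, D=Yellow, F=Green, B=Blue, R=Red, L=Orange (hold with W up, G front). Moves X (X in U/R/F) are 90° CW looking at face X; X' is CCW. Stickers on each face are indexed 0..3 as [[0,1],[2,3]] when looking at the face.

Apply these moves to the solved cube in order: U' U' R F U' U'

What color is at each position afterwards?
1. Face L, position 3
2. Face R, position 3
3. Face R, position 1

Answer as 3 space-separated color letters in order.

After move 1 (U'): U=WWWW F=OOGG R=GGRR B=RRBB L=BBOO
After move 2 (U'): U=WWWW F=BBGG R=OORR B=GGBB L=RROO
After move 3 (R): R=RORO U=WBWG F=BYGY D=YBYG B=WGWB
After move 4 (F): F=GBYY U=WBOR R=WOGO D=RRYG L=RYOB
After move 5 (U'): U=BRWO F=RYYY R=GBGO B=WOWB L=WGOB
After move 6 (U'): U=ROBW F=WGYY R=RYGO B=GBWB L=WOOB
Query 1: L[3] = B
Query 2: R[3] = O
Query 3: R[1] = Y

Answer: B O Y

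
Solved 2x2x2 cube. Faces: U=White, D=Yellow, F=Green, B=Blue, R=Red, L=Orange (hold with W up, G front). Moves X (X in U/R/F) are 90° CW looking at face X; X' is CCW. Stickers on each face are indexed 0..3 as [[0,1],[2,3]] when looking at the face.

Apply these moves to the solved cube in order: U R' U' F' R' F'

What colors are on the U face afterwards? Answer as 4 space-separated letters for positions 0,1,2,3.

After move 1 (U): U=WWWW F=RRGG R=BBRR B=OOBB L=GGOO
After move 2 (R'): R=BRBR U=WBWO F=RWGW D=YRYG B=YOYB
After move 3 (U'): U=BOWW F=GGGW R=RWBR B=BRYB L=YOOO
After move 4 (F'): F=GWGG U=BORB R=RWYR D=OOYG L=YWOW
After move 5 (R'): R=WRRY U=BYRB F=GOGB D=OWYG B=GROB
After move 6 (F'): F=OBGG U=BYWR R=WROY D=WWYG L=YBOR
Query: U face = BYWR

Answer: B Y W R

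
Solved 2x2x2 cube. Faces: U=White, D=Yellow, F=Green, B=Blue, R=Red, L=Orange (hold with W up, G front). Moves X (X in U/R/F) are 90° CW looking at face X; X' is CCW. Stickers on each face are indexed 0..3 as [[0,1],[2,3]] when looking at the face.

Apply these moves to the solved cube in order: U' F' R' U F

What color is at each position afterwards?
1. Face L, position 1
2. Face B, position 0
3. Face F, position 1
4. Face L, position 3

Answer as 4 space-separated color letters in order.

Answer: B B G G

Derivation:
After move 1 (U'): U=WWWW F=OOGG R=GGRR B=RRBB L=BBOO
After move 2 (F'): F=OGOG U=WWGR R=YGYR D=BOYY L=BWOW
After move 3 (R'): R=GRYY U=WBGR F=OWOR D=BGYG B=YROB
After move 4 (U): U=GWRB F=GROR R=YRYY B=BWOB L=OWOW
After move 5 (F): F=OGRR U=GWWW R=RRBY D=YYYG L=OBOG
Query 1: L[1] = B
Query 2: B[0] = B
Query 3: F[1] = G
Query 4: L[3] = G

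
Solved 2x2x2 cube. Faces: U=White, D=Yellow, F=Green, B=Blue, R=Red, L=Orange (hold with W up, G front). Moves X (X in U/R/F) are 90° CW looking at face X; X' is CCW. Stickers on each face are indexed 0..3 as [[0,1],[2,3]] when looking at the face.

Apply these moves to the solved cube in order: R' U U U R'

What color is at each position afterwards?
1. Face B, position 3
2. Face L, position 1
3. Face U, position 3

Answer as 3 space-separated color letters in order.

Answer: B B R

Derivation:
After move 1 (R'): R=RRRR U=WBWB F=GWGW D=YGYG B=YBYB
After move 2 (U): U=WWBB F=RRGW R=YBRR B=OOYB L=GWOO
After move 3 (U): U=BWBW F=YBGW R=OORR B=GWYB L=RROO
After move 4 (U): U=BBWW F=OOGW R=GWRR B=RRYB L=YBOO
After move 5 (R'): R=WRGR U=BYWR F=OBGW D=YOYW B=GRGB
Query 1: B[3] = B
Query 2: L[1] = B
Query 3: U[3] = R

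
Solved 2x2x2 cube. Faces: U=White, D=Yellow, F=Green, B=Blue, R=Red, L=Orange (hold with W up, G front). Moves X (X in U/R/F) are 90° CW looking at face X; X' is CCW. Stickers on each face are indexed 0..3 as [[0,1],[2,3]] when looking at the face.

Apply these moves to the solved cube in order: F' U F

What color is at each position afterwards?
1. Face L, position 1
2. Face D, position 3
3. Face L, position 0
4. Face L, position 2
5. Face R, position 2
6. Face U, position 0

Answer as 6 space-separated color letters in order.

Answer: O Y G O W R

Derivation:
After move 1 (F'): F=GGGG U=WWRR R=YRYR D=OOYY L=OWOW
After move 2 (U): U=RWRW F=YRGG R=BBYR B=OWBB L=GGOW
After move 3 (F): F=GYGR U=RWWG R=RBWR D=YBYY L=GOOO
Query 1: L[1] = O
Query 2: D[3] = Y
Query 3: L[0] = G
Query 4: L[2] = O
Query 5: R[2] = W
Query 6: U[0] = R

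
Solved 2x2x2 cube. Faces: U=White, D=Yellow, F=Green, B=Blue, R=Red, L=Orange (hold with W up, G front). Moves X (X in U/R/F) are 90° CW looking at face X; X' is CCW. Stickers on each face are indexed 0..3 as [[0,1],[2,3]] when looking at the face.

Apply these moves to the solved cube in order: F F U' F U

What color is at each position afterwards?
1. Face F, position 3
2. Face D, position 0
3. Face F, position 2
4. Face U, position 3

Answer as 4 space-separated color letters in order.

After move 1 (F): F=GGGG U=WWOO R=WRWR D=RRYY L=OYOY
After move 2 (F): F=GGGG U=WWYY R=OROR D=WWYY L=OROR
After move 3 (U'): U=WYWY F=ORGG R=GGOR B=ORBB L=BBOR
After move 4 (F): F=GOGR U=WYRB R=WGYR D=OGYY L=BWOW
After move 5 (U): U=RWBY F=WGGR R=ORYR B=BWBB L=GOOW
Query 1: F[3] = R
Query 2: D[0] = O
Query 3: F[2] = G
Query 4: U[3] = Y

Answer: R O G Y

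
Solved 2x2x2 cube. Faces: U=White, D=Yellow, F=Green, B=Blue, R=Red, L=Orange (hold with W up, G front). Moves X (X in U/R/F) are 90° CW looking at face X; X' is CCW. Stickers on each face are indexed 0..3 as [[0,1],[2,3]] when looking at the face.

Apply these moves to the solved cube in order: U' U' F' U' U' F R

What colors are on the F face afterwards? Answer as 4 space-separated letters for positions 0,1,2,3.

After move 1 (U'): U=WWWW F=OOGG R=GGRR B=RRBB L=BBOO
After move 2 (U'): U=WWWW F=BBGG R=OORR B=GGBB L=RROO
After move 3 (F'): F=BGBG U=WWOR R=YOYR D=ROYY L=RWOW
After move 4 (U'): U=WRWO F=RWBG R=BGYR B=YOBB L=GGOW
After move 5 (U'): U=ROWW F=GGBG R=RWYR B=BGBB L=YOOW
After move 6 (F): F=BGGG U=ROWO R=WWWR D=YRYY L=YROO
After move 7 (R): R=WWRW U=RGWG F=BRGY D=YBYB B=OGOB
Query: F face = BRGY

Answer: B R G Y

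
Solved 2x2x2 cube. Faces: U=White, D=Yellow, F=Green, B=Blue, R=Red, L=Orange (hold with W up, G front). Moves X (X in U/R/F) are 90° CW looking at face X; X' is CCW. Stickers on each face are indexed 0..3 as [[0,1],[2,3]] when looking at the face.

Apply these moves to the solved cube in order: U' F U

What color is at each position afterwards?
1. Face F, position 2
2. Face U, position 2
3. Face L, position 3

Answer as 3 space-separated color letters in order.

After move 1 (U'): U=WWWW F=OOGG R=GGRR B=RRBB L=BBOO
After move 2 (F): F=GOGO U=WWOB R=WGWR D=RGYY L=BYOY
After move 3 (U): U=OWBW F=WGGO R=RRWR B=BYBB L=GOOY
Query 1: F[2] = G
Query 2: U[2] = B
Query 3: L[3] = Y

Answer: G B Y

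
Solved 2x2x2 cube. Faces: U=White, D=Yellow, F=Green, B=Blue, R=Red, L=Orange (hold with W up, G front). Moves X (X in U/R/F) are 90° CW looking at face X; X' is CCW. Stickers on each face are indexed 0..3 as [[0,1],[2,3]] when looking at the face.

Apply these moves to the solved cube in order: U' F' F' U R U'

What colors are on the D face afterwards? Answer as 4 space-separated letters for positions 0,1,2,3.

After move 1 (U'): U=WWWW F=OOGG R=GGRR B=RRBB L=BBOO
After move 2 (F'): F=OGOG U=WWGR R=YGYR D=BOYY L=BWOW
After move 3 (F'): F=GGOO U=WWYY R=OGBR D=WWYY L=BROG
After move 4 (U): U=YWYW F=OGOO R=RRBR B=BRBB L=GGOG
After move 5 (R): R=BRRR U=YGYO F=OWOY D=WBYB B=WRWB
After move 6 (U'): U=GOYY F=GGOY R=OWRR B=BRWB L=WROG
Query: D face = WBYB

Answer: W B Y B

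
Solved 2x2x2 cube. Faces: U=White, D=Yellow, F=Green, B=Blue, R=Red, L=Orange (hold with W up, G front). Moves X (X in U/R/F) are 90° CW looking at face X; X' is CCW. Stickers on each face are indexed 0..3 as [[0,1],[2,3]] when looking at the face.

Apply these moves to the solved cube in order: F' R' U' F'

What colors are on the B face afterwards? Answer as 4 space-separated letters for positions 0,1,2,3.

Answer: R R O B

Derivation:
After move 1 (F'): F=GGGG U=WWRR R=YRYR D=OOYY L=OWOW
After move 2 (R'): R=RRYY U=WBRB F=GWGR D=OGYG B=YBOB
After move 3 (U'): U=BBWR F=OWGR R=GWYY B=RROB L=YBOW
After move 4 (F'): F=WROG U=BBGY R=GWOY D=BWYG L=YROW
Query: B face = RROB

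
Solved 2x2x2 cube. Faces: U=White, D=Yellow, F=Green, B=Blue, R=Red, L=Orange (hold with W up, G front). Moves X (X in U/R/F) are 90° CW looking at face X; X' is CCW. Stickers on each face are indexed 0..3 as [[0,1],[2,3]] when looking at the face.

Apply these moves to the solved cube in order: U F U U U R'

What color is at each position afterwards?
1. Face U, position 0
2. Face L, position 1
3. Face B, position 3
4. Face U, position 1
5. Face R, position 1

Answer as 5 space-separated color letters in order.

After move 1 (U): U=WWWW F=RRGG R=BBRR B=OOBB L=GGOO
After move 2 (F): F=GRGR U=WWOG R=WBWR D=RBYY L=GYOY
After move 3 (U): U=OWGW F=WBGR R=OOWR B=GYBB L=GROY
After move 4 (U): U=GOWW F=OOGR R=GYWR B=GRBB L=WBOY
After move 5 (U): U=WGWO F=GYGR R=GRWR B=WBBB L=OOOY
After move 6 (R'): R=RRGW U=WBWW F=GGGO D=RYYR B=YBBB
Query 1: U[0] = W
Query 2: L[1] = O
Query 3: B[3] = B
Query 4: U[1] = B
Query 5: R[1] = R

Answer: W O B B R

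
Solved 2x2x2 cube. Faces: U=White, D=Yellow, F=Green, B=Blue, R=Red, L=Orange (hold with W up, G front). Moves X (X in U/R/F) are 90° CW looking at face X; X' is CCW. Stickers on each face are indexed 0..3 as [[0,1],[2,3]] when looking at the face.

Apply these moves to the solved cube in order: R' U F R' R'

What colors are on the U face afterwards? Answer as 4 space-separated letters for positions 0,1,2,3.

Answer: W Y O G

Derivation:
After move 1 (R'): R=RRRR U=WBWB F=GWGW D=YGYG B=YBYB
After move 2 (U): U=WWBB F=RRGW R=YBRR B=OOYB L=GWOO
After move 3 (F): F=GRWR U=WWOW R=BBBR D=RYYG L=GYOG
After move 4 (R'): R=BRBB U=WYOO F=GWWW D=RRYR B=GOYB
After move 5 (R'): R=RBBB U=WYOG F=GYWO D=RWYW B=RORB
Query: U face = WYOG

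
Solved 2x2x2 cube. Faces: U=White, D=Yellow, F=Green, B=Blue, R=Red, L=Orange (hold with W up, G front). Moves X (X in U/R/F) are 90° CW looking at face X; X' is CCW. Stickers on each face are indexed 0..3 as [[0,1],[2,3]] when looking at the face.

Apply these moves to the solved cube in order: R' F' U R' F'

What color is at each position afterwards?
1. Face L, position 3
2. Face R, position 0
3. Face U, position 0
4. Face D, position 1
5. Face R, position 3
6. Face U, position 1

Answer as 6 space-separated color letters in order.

Answer: R R R W Y Y

Derivation:
After move 1 (R'): R=RRRR U=WBWB F=GWGW D=YGYG B=YBYB
After move 2 (F'): F=WWGG U=WBRR R=GRYR D=OOYG L=OBOW
After move 3 (U): U=RWRB F=GRGG R=YBYR B=OBYB L=WWOW
After move 4 (R'): R=BRYY U=RYRO F=GWGB D=ORYG B=GBOB
After move 5 (F'): F=WBGG U=RYBY R=RROY D=WWYG L=WOOR
Query 1: L[3] = R
Query 2: R[0] = R
Query 3: U[0] = R
Query 4: D[1] = W
Query 5: R[3] = Y
Query 6: U[1] = Y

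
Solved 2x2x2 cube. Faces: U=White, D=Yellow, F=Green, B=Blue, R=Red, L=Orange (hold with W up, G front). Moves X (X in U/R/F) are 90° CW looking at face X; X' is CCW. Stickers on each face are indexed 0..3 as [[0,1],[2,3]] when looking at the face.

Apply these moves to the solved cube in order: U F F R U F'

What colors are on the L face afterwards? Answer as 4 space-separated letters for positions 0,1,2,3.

Answer: G G O R

Derivation:
After move 1 (U): U=WWWW F=RRGG R=BBRR B=OOBB L=GGOO
After move 2 (F): F=GRGR U=WWOG R=WBWR D=RBYY L=GYOY
After move 3 (F): F=GGRR U=WWYY R=OBGR D=WWYY L=GROB
After move 4 (R): R=GORB U=WGYR F=GWRY D=WBYO B=YOWB
After move 5 (U): U=YWRG F=GORY R=YORB B=GRWB L=GWOB
After move 6 (F'): F=OYGR U=YWYR R=BOWB D=WBYO L=GGOR
Query: L face = GGOR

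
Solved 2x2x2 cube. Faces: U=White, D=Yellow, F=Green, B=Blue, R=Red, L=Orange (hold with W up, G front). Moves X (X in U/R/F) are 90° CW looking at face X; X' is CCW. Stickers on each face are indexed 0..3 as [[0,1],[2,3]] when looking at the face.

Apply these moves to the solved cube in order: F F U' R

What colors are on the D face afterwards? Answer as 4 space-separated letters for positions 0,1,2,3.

After move 1 (F): F=GGGG U=WWOO R=WRWR D=RRYY L=OYOY
After move 2 (F): F=GGGG U=WWYY R=OROR D=WWYY L=OROR
After move 3 (U'): U=WYWY F=ORGG R=GGOR B=ORBB L=BBOR
After move 4 (R): R=OGRG U=WRWG F=OWGY D=WBYO B=YRYB
Query: D face = WBYO

Answer: W B Y O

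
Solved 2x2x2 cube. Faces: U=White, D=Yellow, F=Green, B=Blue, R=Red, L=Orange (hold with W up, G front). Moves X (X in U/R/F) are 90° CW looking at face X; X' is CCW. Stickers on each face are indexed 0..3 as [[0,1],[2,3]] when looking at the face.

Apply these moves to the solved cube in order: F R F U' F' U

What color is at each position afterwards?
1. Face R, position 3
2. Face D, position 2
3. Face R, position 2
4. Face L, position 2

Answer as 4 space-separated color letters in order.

Answer: R Y R O

Derivation:
After move 1 (F): F=GGGG U=WWOO R=WRWR D=RRYY L=OYOY
After move 2 (R): R=WWRR U=WGOG F=GRGY D=RBYB B=OBWB
After move 3 (F): F=GGYR U=WGYY R=OWGR D=RWYB L=OROB
After move 4 (U'): U=GYWY F=ORYR R=GGGR B=OWWB L=OBOB
After move 5 (F'): F=RROY U=GYGG R=WGRR D=BBYB L=OYOW
After move 6 (U): U=GGGY F=WGOY R=OWRR B=OYWB L=RROW
Query 1: R[3] = R
Query 2: D[2] = Y
Query 3: R[2] = R
Query 4: L[2] = O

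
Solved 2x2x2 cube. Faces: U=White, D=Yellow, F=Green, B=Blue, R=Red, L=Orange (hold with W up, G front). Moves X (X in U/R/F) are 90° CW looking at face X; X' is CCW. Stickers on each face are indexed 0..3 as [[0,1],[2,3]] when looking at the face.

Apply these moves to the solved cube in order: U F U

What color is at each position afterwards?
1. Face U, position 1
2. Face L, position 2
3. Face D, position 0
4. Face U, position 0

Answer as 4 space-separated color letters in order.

After move 1 (U): U=WWWW F=RRGG R=BBRR B=OOBB L=GGOO
After move 2 (F): F=GRGR U=WWOG R=WBWR D=RBYY L=GYOY
After move 3 (U): U=OWGW F=WBGR R=OOWR B=GYBB L=GROY
Query 1: U[1] = W
Query 2: L[2] = O
Query 3: D[0] = R
Query 4: U[0] = O

Answer: W O R O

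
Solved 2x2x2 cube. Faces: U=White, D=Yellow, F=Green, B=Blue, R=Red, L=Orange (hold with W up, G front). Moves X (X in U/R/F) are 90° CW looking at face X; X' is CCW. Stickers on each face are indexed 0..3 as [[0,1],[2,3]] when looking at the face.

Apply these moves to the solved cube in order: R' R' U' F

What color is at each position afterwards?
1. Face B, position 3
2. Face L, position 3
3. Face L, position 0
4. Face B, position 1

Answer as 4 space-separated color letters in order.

After move 1 (R'): R=RRRR U=WBWB F=GWGW D=YGYG B=YBYB
After move 2 (R'): R=RRRR U=WYWY F=GBGB D=YWYW B=GBGB
After move 3 (U'): U=YYWW F=OOGB R=GBRR B=RRGB L=GBOO
After move 4 (F): F=GOBO U=YYOB R=WBWR D=RGYW L=GYOW
Query 1: B[3] = B
Query 2: L[3] = W
Query 3: L[0] = G
Query 4: B[1] = R

Answer: B W G R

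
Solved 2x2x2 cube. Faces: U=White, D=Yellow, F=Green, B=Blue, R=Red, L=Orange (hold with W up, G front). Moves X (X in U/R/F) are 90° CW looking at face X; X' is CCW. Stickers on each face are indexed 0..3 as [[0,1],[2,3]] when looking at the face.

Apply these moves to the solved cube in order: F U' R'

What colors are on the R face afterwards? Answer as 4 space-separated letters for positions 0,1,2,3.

Answer: G R G W

Derivation:
After move 1 (F): F=GGGG U=WWOO R=WRWR D=RRYY L=OYOY
After move 2 (U'): U=WOWO F=OYGG R=GGWR B=WRBB L=BBOY
After move 3 (R'): R=GRGW U=WBWW F=OOGO D=RYYG B=YRRB
Query: R face = GRGW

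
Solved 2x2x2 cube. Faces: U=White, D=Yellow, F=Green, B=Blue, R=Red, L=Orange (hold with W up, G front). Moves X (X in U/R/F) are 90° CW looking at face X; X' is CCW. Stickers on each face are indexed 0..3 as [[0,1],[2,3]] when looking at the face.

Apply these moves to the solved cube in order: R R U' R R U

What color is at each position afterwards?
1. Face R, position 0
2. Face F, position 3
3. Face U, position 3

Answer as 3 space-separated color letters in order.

Answer: B R W

Derivation:
After move 1 (R): R=RRRR U=WGWG F=GYGY D=YBYB B=WBWB
After move 2 (R): R=RRRR U=WYWY F=GBGB D=YWYW B=GBGB
After move 3 (U'): U=YYWW F=OOGB R=GBRR B=RRGB L=GBOO
After move 4 (R): R=RGRB U=YOWB F=OWGW D=YGYR B=WRYB
After move 5 (R): R=RRBG U=YWWW F=OGGR D=YYYW B=BROB
After move 6 (U): U=WYWW F=RRGR R=BRBG B=GBOB L=OGOO
Query 1: R[0] = B
Query 2: F[3] = R
Query 3: U[3] = W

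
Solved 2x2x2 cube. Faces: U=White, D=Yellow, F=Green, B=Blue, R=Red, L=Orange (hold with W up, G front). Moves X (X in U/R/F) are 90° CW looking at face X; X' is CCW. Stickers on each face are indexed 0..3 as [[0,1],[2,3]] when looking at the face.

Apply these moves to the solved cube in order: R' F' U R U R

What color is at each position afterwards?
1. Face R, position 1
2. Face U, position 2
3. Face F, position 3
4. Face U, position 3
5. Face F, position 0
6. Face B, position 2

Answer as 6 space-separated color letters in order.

Answer: B G O G Y R

Derivation:
After move 1 (R'): R=RRRR U=WBWB F=GWGW D=YGYG B=YBYB
After move 2 (F'): F=WWGG U=WBRR R=GRYR D=OOYG L=OBOW
After move 3 (U): U=RWRB F=GRGG R=YBYR B=OBYB L=WWOW
After move 4 (R): R=YYRB U=RRRG F=GOGG D=OYYO B=BBWB
After move 5 (U): U=RRGR F=YYGG R=BBRB B=WWWB L=GOOW
After move 6 (R): R=RBBB U=RYGG F=YYGO D=OWYW B=RWRB
Query 1: R[1] = B
Query 2: U[2] = G
Query 3: F[3] = O
Query 4: U[3] = G
Query 5: F[0] = Y
Query 6: B[2] = R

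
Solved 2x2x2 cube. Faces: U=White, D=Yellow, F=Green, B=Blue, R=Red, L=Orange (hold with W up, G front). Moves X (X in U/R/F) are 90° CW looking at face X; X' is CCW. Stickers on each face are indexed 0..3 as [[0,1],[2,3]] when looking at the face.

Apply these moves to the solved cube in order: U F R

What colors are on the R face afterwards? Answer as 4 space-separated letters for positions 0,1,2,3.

Answer: W W R B

Derivation:
After move 1 (U): U=WWWW F=RRGG R=BBRR B=OOBB L=GGOO
After move 2 (F): F=GRGR U=WWOG R=WBWR D=RBYY L=GYOY
After move 3 (R): R=WWRB U=WROR F=GBGY D=RBYO B=GOWB
Query: R face = WWRB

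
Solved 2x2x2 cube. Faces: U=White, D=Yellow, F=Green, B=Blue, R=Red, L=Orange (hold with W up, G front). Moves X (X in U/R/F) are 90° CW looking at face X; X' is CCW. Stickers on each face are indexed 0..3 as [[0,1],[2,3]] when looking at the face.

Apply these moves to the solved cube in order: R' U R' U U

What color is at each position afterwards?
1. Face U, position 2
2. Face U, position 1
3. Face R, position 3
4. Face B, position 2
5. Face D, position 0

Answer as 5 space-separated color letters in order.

Answer: Y B R G Y

Derivation:
After move 1 (R'): R=RRRR U=WBWB F=GWGW D=YGYG B=YBYB
After move 2 (U): U=WWBB F=RRGW R=YBRR B=OOYB L=GWOO
After move 3 (R'): R=BRYR U=WYBO F=RWGB D=YRYW B=GOGB
After move 4 (U): U=BWOY F=BRGB R=GOYR B=GWGB L=RWOO
After move 5 (U): U=OBYW F=GOGB R=GWYR B=RWGB L=BROO
Query 1: U[2] = Y
Query 2: U[1] = B
Query 3: R[3] = R
Query 4: B[2] = G
Query 5: D[0] = Y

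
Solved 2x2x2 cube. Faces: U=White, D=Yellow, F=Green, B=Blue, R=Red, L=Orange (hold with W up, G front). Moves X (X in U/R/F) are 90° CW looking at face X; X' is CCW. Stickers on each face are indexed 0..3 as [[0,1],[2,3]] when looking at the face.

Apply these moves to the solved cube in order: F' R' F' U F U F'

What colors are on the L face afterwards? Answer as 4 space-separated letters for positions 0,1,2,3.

After move 1 (F'): F=GGGG U=WWRR R=YRYR D=OOYY L=OWOW
After move 2 (R'): R=RRYY U=WBRB F=GWGR D=OGYG B=YBOB
After move 3 (F'): F=WRGG U=WBRY R=GROY D=WWYG L=OBOR
After move 4 (U): U=RWYB F=GRGG R=YBOY B=OBOB L=WROR
After move 5 (F): F=GGGR U=RWRR R=YBBY D=OYYG L=WWOW
After move 6 (U): U=RRRW F=YBGR R=OBBY B=WWOB L=GGOW
After move 7 (F'): F=BRYG U=RROB R=YBOY D=GWYG L=GWOR
Query: L face = GWOR

Answer: G W O R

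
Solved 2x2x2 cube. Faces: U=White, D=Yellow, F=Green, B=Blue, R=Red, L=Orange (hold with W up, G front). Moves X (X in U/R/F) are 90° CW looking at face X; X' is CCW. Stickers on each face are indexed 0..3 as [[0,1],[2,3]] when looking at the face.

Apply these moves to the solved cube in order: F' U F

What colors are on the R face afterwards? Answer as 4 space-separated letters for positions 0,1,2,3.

After move 1 (F'): F=GGGG U=WWRR R=YRYR D=OOYY L=OWOW
After move 2 (U): U=RWRW F=YRGG R=BBYR B=OWBB L=GGOW
After move 3 (F): F=GYGR U=RWWG R=RBWR D=YBYY L=GOOO
Query: R face = RBWR

Answer: R B W R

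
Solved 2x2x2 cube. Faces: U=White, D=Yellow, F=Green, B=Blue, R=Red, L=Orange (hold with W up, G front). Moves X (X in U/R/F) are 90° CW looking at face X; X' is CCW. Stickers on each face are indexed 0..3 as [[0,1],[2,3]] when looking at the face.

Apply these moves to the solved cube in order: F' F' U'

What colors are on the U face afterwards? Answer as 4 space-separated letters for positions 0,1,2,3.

After move 1 (F'): F=GGGG U=WWRR R=YRYR D=OOYY L=OWOW
After move 2 (F'): F=GGGG U=WWYY R=OROR D=WWYY L=OROR
After move 3 (U'): U=WYWY F=ORGG R=GGOR B=ORBB L=BBOR
Query: U face = WYWY

Answer: W Y W Y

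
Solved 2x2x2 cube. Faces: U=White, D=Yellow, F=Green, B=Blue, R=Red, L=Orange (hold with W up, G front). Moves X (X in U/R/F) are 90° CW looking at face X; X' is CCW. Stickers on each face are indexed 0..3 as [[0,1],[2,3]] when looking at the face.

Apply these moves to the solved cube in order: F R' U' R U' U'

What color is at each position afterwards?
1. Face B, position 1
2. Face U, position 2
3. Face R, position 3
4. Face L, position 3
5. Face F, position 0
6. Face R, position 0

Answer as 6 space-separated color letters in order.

After move 1 (F): F=GGGG U=WWOO R=WRWR D=RRYY L=OYOY
After move 2 (R'): R=RRWW U=WBOB F=GWGO D=RGYG B=YBRB
After move 3 (U'): U=BBWO F=OYGO R=GWWW B=RRRB L=YBOY
After move 4 (R): R=WGWW U=BYWO F=OGGG D=RRYR B=ORBB
After move 5 (U'): U=YOBW F=YBGG R=OGWW B=WGBB L=OROY
After move 6 (U'): U=OWYB F=ORGG R=YBWW B=OGBB L=WGOY
Query 1: B[1] = G
Query 2: U[2] = Y
Query 3: R[3] = W
Query 4: L[3] = Y
Query 5: F[0] = O
Query 6: R[0] = Y

Answer: G Y W Y O Y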